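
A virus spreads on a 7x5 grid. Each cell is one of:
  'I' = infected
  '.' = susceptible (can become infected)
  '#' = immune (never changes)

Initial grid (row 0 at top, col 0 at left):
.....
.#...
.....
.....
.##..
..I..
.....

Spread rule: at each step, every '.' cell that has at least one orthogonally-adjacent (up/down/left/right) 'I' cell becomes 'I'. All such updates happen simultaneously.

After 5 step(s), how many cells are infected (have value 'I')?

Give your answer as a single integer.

Answer: 23

Derivation:
Step 0 (initial): 1 infected
Step 1: +3 new -> 4 infected
Step 2: +5 new -> 9 infected
Step 3: +5 new -> 14 infected
Step 4: +4 new -> 18 infected
Step 5: +5 new -> 23 infected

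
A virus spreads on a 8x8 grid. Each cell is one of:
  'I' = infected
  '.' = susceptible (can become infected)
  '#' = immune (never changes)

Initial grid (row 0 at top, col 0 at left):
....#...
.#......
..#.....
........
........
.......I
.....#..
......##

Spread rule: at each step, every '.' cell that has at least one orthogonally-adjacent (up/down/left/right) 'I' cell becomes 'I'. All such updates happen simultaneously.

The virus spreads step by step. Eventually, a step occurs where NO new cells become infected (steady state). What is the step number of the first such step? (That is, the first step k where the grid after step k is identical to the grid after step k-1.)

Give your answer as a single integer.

Step 0 (initial): 1 infected
Step 1: +3 new -> 4 infected
Step 2: +4 new -> 8 infected
Step 3: +4 new -> 12 infected
Step 4: +6 new -> 18 infected
Step 5: +8 new -> 26 infected
Step 6: +9 new -> 35 infected
Step 7: +8 new -> 43 infected
Step 8: +5 new -> 48 infected
Step 9: +5 new -> 53 infected
Step 10: +2 new -> 55 infected
Step 11: +2 new -> 57 infected
Step 12: +1 new -> 58 infected
Step 13: +0 new -> 58 infected

Answer: 13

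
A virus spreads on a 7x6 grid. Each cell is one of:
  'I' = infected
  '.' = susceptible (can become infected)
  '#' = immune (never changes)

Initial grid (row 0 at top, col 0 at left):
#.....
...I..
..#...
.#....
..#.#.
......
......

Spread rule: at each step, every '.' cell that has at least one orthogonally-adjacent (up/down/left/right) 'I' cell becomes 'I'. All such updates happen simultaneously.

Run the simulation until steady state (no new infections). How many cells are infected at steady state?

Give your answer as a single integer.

Answer: 37

Derivation:
Step 0 (initial): 1 infected
Step 1: +4 new -> 5 infected
Step 2: +6 new -> 11 infected
Step 3: +8 new -> 19 infected
Step 4: +3 new -> 22 infected
Step 5: +5 new -> 27 infected
Step 6: +5 new -> 32 infected
Step 7: +4 new -> 36 infected
Step 8: +1 new -> 37 infected
Step 9: +0 new -> 37 infected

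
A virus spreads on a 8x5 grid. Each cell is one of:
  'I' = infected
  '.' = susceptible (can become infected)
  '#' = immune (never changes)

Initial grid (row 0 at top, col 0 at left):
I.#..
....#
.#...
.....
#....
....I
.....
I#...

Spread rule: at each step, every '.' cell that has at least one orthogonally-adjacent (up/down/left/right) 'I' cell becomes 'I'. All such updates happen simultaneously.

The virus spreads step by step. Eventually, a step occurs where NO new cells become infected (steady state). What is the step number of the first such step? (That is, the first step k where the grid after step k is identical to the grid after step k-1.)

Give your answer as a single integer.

Answer: 7

Derivation:
Step 0 (initial): 3 infected
Step 1: +6 new -> 9 infected
Step 2: +9 new -> 18 infected
Step 3: +8 new -> 26 infected
Step 4: +7 new -> 33 infected
Step 5: +1 new -> 34 infected
Step 6: +1 new -> 35 infected
Step 7: +0 new -> 35 infected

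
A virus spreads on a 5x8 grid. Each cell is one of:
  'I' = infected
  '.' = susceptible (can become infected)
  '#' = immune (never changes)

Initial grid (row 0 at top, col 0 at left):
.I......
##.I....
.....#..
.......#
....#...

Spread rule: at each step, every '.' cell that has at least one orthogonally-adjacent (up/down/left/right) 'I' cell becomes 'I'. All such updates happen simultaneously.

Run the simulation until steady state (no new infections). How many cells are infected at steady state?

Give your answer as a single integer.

Step 0 (initial): 2 infected
Step 1: +6 new -> 8 infected
Step 2: +5 new -> 13 infected
Step 3: +6 new -> 19 infected
Step 4: +7 new -> 26 infected
Step 5: +6 new -> 32 infected
Step 6: +2 new -> 34 infected
Step 7: +1 new -> 35 infected
Step 8: +0 new -> 35 infected

Answer: 35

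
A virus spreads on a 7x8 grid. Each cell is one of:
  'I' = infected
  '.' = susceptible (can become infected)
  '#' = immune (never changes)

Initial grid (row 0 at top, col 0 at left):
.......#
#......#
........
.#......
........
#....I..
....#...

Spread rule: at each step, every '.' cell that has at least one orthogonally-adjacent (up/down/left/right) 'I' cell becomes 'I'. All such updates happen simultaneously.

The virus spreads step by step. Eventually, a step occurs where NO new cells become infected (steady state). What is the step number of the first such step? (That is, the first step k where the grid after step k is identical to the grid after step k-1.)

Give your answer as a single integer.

Answer: 11

Derivation:
Step 0 (initial): 1 infected
Step 1: +4 new -> 5 infected
Step 2: +6 new -> 11 infected
Step 3: +8 new -> 19 infected
Step 4: +8 new -> 27 infected
Step 5: +8 new -> 35 infected
Step 6: +6 new -> 41 infected
Step 7: +4 new -> 45 infected
Step 8: +3 new -> 48 infected
Step 9: +1 new -> 49 infected
Step 10: +1 new -> 50 infected
Step 11: +0 new -> 50 infected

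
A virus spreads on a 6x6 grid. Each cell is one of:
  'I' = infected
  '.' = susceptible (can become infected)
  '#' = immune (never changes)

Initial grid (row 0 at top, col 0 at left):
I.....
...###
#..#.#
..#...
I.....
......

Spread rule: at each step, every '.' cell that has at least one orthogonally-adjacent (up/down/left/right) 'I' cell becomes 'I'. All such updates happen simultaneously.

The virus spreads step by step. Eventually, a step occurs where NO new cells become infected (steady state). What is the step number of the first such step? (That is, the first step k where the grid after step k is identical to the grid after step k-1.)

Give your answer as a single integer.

Step 0 (initial): 2 infected
Step 1: +5 new -> 7 infected
Step 2: +5 new -> 12 infected
Step 3: +5 new -> 17 infected
Step 4: +5 new -> 22 infected
Step 5: +4 new -> 26 infected
Step 6: +3 new -> 29 infected
Step 7: +0 new -> 29 infected

Answer: 7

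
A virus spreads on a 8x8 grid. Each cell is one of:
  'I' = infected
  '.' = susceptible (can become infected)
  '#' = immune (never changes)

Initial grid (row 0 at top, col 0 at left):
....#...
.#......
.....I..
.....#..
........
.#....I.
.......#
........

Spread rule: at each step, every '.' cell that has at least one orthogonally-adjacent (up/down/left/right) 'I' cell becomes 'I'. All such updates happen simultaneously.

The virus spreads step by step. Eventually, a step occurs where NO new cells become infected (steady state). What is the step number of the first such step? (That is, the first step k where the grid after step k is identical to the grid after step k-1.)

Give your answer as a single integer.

Answer: 9

Derivation:
Step 0 (initial): 2 infected
Step 1: +7 new -> 9 infected
Step 2: +12 new -> 21 infected
Step 3: +11 new -> 32 infected
Step 4: +9 new -> 41 infected
Step 5: +6 new -> 47 infected
Step 6: +6 new -> 53 infected
Step 7: +4 new -> 57 infected
Step 8: +2 new -> 59 infected
Step 9: +0 new -> 59 infected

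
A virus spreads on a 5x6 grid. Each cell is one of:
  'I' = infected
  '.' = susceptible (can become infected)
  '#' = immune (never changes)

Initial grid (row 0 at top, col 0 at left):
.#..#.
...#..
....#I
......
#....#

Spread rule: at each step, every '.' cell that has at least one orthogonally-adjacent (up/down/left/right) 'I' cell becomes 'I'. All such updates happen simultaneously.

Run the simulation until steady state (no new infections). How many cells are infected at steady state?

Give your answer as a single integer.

Step 0 (initial): 1 infected
Step 1: +2 new -> 3 infected
Step 2: +3 new -> 6 infected
Step 3: +2 new -> 8 infected
Step 4: +3 new -> 11 infected
Step 5: +3 new -> 14 infected
Step 6: +4 new -> 18 infected
Step 7: +3 new -> 21 infected
Step 8: +2 new -> 23 infected
Step 9: +1 new -> 24 infected
Step 10: +0 new -> 24 infected

Answer: 24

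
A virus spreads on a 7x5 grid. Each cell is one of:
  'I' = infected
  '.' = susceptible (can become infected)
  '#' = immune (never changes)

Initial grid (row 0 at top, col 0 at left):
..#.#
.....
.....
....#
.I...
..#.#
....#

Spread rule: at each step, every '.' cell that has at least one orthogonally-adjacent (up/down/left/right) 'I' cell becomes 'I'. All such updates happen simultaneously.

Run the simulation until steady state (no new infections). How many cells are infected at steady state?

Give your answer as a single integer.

Step 0 (initial): 1 infected
Step 1: +4 new -> 5 infected
Step 2: +6 new -> 11 infected
Step 3: +8 new -> 19 infected
Step 4: +5 new -> 24 infected
Step 5: +3 new -> 27 infected
Step 6: +2 new -> 29 infected
Step 7: +0 new -> 29 infected

Answer: 29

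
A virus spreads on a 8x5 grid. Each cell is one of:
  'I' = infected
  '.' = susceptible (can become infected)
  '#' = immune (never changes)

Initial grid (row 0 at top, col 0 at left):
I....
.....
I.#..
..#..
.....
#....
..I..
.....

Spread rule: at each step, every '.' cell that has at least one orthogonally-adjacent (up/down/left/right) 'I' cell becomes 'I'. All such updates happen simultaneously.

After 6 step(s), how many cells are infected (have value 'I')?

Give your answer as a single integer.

Answer: 37

Derivation:
Step 0 (initial): 3 infected
Step 1: +8 new -> 11 infected
Step 2: +11 new -> 22 infected
Step 3: +7 new -> 29 infected
Step 4: +4 new -> 33 infected
Step 5: +3 new -> 36 infected
Step 6: +1 new -> 37 infected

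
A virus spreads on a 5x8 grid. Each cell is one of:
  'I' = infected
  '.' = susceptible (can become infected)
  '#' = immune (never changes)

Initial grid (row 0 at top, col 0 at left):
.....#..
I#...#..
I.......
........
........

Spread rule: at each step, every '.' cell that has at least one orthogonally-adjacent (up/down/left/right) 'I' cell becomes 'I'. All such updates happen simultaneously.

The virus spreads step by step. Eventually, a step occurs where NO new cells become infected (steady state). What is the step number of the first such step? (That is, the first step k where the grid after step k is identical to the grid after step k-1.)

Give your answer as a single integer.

Step 0 (initial): 2 infected
Step 1: +3 new -> 5 infected
Step 2: +4 new -> 9 infected
Step 3: +5 new -> 14 infected
Step 4: +5 new -> 19 infected
Step 5: +5 new -> 24 infected
Step 6: +3 new -> 27 infected
Step 7: +4 new -> 31 infected
Step 8: +4 new -> 35 infected
Step 9: +2 new -> 37 infected
Step 10: +0 new -> 37 infected

Answer: 10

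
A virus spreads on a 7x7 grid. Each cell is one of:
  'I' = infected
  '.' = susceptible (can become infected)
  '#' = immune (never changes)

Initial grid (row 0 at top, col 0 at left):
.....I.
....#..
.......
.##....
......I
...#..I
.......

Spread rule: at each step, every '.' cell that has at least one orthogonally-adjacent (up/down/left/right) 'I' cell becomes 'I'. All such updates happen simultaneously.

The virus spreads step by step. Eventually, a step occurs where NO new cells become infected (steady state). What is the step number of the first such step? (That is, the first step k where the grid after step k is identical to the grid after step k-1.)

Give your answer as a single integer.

Step 0 (initial): 3 infected
Step 1: +7 new -> 10 infected
Step 2: +8 new -> 18 infected
Step 3: +6 new -> 24 infected
Step 4: +6 new -> 30 infected
Step 5: +6 new -> 36 infected
Step 6: +5 new -> 41 infected
Step 7: +4 new -> 45 infected
Step 8: +0 new -> 45 infected

Answer: 8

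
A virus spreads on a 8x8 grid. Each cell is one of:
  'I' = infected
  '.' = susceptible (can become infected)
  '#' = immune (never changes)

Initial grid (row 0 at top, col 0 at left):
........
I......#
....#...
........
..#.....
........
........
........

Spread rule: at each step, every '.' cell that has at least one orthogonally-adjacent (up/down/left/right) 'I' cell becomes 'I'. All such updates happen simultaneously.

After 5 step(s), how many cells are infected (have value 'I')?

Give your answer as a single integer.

Step 0 (initial): 1 infected
Step 1: +3 new -> 4 infected
Step 2: +4 new -> 8 infected
Step 3: +5 new -> 13 infected
Step 4: +6 new -> 19 infected
Step 5: +5 new -> 24 infected

Answer: 24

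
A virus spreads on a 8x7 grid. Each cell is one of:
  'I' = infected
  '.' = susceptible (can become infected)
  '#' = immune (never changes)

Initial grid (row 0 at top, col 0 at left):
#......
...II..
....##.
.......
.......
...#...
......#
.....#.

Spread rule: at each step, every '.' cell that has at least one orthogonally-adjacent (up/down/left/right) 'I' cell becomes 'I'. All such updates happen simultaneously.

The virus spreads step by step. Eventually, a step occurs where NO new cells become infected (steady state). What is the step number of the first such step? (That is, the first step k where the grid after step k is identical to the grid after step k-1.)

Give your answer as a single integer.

Step 0 (initial): 2 infected
Step 1: +5 new -> 7 infected
Step 2: +6 new -> 13 infected
Step 3: +8 new -> 21 infected
Step 4: +6 new -> 27 infected
Step 5: +6 new -> 33 infected
Step 6: +6 new -> 39 infected
Step 7: +6 new -> 45 infected
Step 8: +3 new -> 48 infected
Step 9: +1 new -> 49 infected
Step 10: +0 new -> 49 infected

Answer: 10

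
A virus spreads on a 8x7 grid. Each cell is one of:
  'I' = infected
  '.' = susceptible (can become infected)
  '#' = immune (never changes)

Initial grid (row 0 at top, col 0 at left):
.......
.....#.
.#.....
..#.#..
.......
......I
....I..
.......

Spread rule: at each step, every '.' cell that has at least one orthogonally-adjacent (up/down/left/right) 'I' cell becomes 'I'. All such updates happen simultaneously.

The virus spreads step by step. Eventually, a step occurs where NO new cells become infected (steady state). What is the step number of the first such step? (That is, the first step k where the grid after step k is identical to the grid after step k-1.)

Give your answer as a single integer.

Step 0 (initial): 2 infected
Step 1: +7 new -> 9 infected
Step 2: +8 new -> 17 infected
Step 3: +6 new -> 23 infected
Step 4: +7 new -> 30 infected
Step 5: +6 new -> 36 infected
Step 6: +6 new -> 42 infected
Step 7: +4 new -> 46 infected
Step 8: +3 new -> 49 infected
Step 9: +2 new -> 51 infected
Step 10: +1 new -> 52 infected
Step 11: +0 new -> 52 infected

Answer: 11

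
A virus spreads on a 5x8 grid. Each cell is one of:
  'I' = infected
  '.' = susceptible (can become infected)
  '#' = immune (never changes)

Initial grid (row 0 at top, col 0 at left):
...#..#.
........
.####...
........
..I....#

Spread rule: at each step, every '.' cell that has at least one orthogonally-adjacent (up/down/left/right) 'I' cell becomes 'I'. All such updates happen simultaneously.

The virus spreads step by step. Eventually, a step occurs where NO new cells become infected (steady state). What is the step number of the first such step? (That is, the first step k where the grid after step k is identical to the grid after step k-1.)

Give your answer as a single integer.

Step 0 (initial): 1 infected
Step 1: +3 new -> 4 infected
Step 2: +4 new -> 8 infected
Step 3: +3 new -> 11 infected
Step 4: +3 new -> 14 infected
Step 5: +3 new -> 17 infected
Step 6: +5 new -> 22 infected
Step 7: +6 new -> 28 infected
Step 8: +4 new -> 32 infected
Step 9: +1 new -> 33 infected
Step 10: +0 new -> 33 infected

Answer: 10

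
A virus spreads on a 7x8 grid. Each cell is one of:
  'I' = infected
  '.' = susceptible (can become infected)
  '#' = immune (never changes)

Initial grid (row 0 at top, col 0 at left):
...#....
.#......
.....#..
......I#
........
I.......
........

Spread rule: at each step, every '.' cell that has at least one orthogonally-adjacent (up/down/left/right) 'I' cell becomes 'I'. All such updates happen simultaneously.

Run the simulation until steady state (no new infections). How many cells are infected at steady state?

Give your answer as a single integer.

Step 0 (initial): 2 infected
Step 1: +6 new -> 8 infected
Step 2: +10 new -> 18 infected
Step 3: +14 new -> 32 infected
Step 4: +12 new -> 44 infected
Step 5: +5 new -> 49 infected
Step 6: +2 new -> 51 infected
Step 7: +1 new -> 52 infected
Step 8: +0 new -> 52 infected

Answer: 52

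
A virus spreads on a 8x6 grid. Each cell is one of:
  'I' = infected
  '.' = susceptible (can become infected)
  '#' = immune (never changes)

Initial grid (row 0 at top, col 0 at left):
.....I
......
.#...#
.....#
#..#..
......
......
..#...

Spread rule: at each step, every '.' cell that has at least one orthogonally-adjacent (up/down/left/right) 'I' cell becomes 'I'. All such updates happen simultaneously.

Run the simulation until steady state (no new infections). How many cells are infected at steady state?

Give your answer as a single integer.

Step 0 (initial): 1 infected
Step 1: +2 new -> 3 infected
Step 2: +2 new -> 5 infected
Step 3: +3 new -> 8 infected
Step 4: +4 new -> 12 infected
Step 5: +5 new -> 17 infected
Step 6: +4 new -> 21 infected
Step 7: +6 new -> 27 infected
Step 8: +6 new -> 33 infected
Step 9: +4 new -> 37 infected
Step 10: +2 new -> 39 infected
Step 11: +2 new -> 41 infected
Step 12: +1 new -> 42 infected
Step 13: +0 new -> 42 infected

Answer: 42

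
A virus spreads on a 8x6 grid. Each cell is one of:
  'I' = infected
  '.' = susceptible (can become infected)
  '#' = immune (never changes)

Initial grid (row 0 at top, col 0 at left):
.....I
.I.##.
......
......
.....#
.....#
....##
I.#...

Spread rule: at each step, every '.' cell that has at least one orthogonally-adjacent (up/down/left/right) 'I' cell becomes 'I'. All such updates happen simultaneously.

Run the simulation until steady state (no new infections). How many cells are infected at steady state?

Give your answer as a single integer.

Answer: 41

Derivation:
Step 0 (initial): 3 infected
Step 1: +8 new -> 11 infected
Step 2: +9 new -> 20 infected
Step 3: +9 new -> 29 infected
Step 4: +5 new -> 34 infected
Step 5: +4 new -> 38 infected
Step 6: +2 new -> 40 infected
Step 7: +1 new -> 41 infected
Step 8: +0 new -> 41 infected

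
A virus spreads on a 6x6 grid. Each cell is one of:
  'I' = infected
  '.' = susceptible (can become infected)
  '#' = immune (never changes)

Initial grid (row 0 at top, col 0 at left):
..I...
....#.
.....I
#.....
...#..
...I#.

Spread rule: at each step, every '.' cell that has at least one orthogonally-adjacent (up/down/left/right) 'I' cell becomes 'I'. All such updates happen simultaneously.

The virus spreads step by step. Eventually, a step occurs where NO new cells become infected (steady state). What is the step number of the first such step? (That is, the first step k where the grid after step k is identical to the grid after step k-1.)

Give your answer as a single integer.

Answer: 5

Derivation:
Step 0 (initial): 3 infected
Step 1: +7 new -> 10 infected
Step 2: +11 new -> 21 infected
Step 3: +8 new -> 29 infected
Step 4: +3 new -> 32 infected
Step 5: +0 new -> 32 infected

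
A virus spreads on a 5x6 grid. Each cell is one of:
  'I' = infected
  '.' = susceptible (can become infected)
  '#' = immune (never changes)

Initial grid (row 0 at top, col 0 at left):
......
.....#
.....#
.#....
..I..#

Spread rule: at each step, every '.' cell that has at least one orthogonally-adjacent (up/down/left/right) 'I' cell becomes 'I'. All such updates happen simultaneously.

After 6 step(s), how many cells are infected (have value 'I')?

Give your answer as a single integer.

Answer: 25

Derivation:
Step 0 (initial): 1 infected
Step 1: +3 new -> 4 infected
Step 2: +4 new -> 8 infected
Step 3: +5 new -> 13 infected
Step 4: +6 new -> 19 infected
Step 5: +4 new -> 23 infected
Step 6: +2 new -> 25 infected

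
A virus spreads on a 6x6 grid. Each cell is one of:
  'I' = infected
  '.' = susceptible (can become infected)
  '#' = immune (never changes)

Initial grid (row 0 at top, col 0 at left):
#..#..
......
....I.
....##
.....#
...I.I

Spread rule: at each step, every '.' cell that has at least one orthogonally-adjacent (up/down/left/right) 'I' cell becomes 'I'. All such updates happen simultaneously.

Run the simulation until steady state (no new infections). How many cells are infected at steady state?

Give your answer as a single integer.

Step 0 (initial): 3 infected
Step 1: +6 new -> 9 infected
Step 2: +8 new -> 17 infected
Step 3: +6 new -> 23 infected
Step 4: +5 new -> 28 infected
Step 5: +3 new -> 31 infected
Step 6: +0 new -> 31 infected

Answer: 31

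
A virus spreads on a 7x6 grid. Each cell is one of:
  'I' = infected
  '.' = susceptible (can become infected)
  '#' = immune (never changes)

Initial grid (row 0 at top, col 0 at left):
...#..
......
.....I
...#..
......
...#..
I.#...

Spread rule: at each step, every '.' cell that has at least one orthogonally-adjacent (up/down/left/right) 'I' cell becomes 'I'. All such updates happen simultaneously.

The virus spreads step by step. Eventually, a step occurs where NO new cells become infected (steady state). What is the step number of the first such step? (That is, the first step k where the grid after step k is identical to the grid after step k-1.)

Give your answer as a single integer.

Step 0 (initial): 2 infected
Step 1: +5 new -> 7 infected
Step 2: +7 new -> 14 infected
Step 3: +8 new -> 22 infected
Step 4: +9 new -> 31 infected
Step 5: +4 new -> 35 infected
Step 6: +3 new -> 38 infected
Step 7: +0 new -> 38 infected

Answer: 7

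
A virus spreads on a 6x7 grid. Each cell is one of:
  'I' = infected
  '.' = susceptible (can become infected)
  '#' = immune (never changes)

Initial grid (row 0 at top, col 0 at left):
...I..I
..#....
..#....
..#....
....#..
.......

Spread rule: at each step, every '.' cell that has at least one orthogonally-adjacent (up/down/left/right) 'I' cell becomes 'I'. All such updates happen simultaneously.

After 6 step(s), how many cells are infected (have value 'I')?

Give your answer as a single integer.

Step 0 (initial): 2 infected
Step 1: +5 new -> 7 infected
Step 2: +5 new -> 12 infected
Step 3: +6 new -> 18 infected
Step 4: +6 new -> 24 infected
Step 5: +6 new -> 30 infected
Step 6: +5 new -> 35 infected

Answer: 35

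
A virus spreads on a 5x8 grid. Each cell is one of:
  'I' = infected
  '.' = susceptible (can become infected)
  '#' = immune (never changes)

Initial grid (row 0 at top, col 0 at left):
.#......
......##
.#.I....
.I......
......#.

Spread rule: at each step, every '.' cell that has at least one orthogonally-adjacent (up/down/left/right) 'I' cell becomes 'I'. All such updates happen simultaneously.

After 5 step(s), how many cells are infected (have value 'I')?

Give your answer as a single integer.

Step 0 (initial): 2 infected
Step 1: +7 new -> 9 infected
Step 2: +9 new -> 18 infected
Step 3: +8 new -> 26 infected
Step 4: +5 new -> 31 infected
Step 5: +2 new -> 33 infected

Answer: 33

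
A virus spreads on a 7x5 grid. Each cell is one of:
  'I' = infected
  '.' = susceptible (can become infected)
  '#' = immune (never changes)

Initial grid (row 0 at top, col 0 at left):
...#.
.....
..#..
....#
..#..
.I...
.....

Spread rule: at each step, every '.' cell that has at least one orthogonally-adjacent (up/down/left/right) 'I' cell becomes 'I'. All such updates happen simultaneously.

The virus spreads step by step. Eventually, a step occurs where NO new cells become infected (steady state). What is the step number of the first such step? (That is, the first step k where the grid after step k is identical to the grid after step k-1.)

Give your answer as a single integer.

Step 0 (initial): 1 infected
Step 1: +4 new -> 5 infected
Step 2: +5 new -> 10 infected
Step 3: +6 new -> 16 infected
Step 4: +5 new -> 21 infected
Step 5: +4 new -> 25 infected
Step 6: +4 new -> 29 infected
Step 7: +1 new -> 30 infected
Step 8: +1 new -> 31 infected
Step 9: +0 new -> 31 infected

Answer: 9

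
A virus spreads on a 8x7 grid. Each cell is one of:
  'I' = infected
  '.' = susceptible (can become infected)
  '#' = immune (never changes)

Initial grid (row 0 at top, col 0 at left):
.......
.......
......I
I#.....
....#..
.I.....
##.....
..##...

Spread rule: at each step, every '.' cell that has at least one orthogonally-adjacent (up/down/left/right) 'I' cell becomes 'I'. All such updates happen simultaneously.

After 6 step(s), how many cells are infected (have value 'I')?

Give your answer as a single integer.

Step 0 (initial): 3 infected
Step 1: +8 new -> 11 infected
Step 2: +10 new -> 21 infected
Step 3: +13 new -> 34 infected
Step 4: +8 new -> 42 infected
Step 5: +5 new -> 47 infected
Step 6: +1 new -> 48 infected

Answer: 48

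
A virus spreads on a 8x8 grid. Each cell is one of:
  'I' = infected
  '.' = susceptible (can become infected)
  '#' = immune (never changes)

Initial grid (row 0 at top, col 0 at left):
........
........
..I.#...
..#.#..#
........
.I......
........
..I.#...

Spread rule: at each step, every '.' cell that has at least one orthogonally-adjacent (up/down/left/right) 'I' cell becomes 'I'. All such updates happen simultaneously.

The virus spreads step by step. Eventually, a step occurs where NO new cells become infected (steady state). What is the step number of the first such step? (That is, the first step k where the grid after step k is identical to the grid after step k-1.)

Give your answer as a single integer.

Step 0 (initial): 3 infected
Step 1: +10 new -> 13 infected
Step 2: +12 new -> 25 infected
Step 3: +8 new -> 33 infected
Step 4: +6 new -> 39 infected
Step 5: +7 new -> 46 infected
Step 6: +8 new -> 54 infected
Step 7: +5 new -> 59 infected
Step 8: +0 new -> 59 infected

Answer: 8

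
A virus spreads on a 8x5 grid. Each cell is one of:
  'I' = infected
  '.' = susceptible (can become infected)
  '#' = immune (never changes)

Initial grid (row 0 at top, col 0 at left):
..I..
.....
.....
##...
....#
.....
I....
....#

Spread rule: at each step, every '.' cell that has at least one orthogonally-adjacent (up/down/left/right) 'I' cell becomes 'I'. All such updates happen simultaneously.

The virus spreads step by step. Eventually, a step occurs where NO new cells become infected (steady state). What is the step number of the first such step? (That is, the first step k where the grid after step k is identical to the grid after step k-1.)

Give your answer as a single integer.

Answer: 6

Derivation:
Step 0 (initial): 2 infected
Step 1: +6 new -> 8 infected
Step 2: +9 new -> 17 infected
Step 3: +9 new -> 26 infected
Step 4: +7 new -> 33 infected
Step 5: +3 new -> 36 infected
Step 6: +0 new -> 36 infected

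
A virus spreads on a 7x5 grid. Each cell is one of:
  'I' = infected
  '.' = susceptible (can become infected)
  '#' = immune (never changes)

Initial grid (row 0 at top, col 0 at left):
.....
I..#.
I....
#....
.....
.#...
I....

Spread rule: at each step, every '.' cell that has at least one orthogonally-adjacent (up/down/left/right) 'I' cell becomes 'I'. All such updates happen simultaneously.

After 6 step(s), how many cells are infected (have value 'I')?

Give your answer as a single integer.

Step 0 (initial): 3 infected
Step 1: +5 new -> 8 infected
Step 2: +6 new -> 14 infected
Step 3: +6 new -> 20 infected
Step 4: +6 new -> 26 infected
Step 5: +5 new -> 31 infected
Step 6: +1 new -> 32 infected

Answer: 32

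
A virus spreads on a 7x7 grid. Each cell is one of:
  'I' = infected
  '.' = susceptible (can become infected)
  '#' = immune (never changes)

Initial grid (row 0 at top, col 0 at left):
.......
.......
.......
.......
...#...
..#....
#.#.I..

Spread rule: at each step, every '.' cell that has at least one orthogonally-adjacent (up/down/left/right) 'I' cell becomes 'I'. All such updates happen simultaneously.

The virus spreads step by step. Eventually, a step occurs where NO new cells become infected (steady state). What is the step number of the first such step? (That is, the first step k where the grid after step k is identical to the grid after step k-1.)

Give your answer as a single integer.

Answer: 11

Derivation:
Step 0 (initial): 1 infected
Step 1: +3 new -> 4 infected
Step 2: +4 new -> 8 infected
Step 3: +3 new -> 11 infected
Step 4: +4 new -> 15 infected
Step 5: +5 new -> 20 infected
Step 6: +7 new -> 27 infected
Step 7: +7 new -> 34 infected
Step 8: +6 new -> 40 infected
Step 9: +4 new -> 44 infected
Step 10: +1 new -> 45 infected
Step 11: +0 new -> 45 infected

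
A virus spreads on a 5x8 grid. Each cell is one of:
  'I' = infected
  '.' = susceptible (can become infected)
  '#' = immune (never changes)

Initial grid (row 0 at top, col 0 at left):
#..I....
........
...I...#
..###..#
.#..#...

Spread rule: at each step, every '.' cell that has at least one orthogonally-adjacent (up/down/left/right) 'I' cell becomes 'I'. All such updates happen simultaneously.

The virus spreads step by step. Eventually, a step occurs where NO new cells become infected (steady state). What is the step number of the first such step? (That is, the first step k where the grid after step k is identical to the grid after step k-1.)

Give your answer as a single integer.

Step 0 (initial): 2 infected
Step 1: +5 new -> 7 infected
Step 2: +6 new -> 13 infected
Step 3: +7 new -> 20 infected
Step 4: +6 new -> 26 infected
Step 5: +3 new -> 29 infected
Step 6: +1 new -> 30 infected
Step 7: +0 new -> 30 infected

Answer: 7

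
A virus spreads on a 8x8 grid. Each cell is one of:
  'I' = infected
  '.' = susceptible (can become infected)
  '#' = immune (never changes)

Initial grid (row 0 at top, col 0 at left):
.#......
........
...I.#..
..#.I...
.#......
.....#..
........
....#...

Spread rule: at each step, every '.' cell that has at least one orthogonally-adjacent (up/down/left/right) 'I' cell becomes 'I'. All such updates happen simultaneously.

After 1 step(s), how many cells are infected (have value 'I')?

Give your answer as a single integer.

Step 0 (initial): 2 infected
Step 1: +6 new -> 8 infected

Answer: 8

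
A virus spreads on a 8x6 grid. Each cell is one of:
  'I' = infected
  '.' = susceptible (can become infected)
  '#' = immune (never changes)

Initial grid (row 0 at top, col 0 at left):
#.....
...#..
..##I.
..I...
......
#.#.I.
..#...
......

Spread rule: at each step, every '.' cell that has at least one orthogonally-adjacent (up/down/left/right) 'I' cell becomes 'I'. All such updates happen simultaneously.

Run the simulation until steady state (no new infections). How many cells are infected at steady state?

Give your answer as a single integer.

Answer: 41

Derivation:
Step 0 (initial): 3 infected
Step 1: +10 new -> 13 infected
Step 2: +11 new -> 24 infected
Step 3: +8 new -> 32 infected
Step 4: +6 new -> 38 infected
Step 5: +2 new -> 40 infected
Step 6: +1 new -> 41 infected
Step 7: +0 new -> 41 infected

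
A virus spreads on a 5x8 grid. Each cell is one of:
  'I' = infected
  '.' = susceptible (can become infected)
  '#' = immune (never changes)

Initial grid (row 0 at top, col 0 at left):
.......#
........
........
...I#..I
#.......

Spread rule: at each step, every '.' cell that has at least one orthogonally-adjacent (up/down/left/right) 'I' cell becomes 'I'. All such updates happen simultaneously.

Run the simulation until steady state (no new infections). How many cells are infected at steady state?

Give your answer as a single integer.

Answer: 37

Derivation:
Step 0 (initial): 2 infected
Step 1: +6 new -> 8 infected
Step 2: +10 new -> 18 infected
Step 3: +9 new -> 27 infected
Step 4: +6 new -> 33 infected
Step 5: +3 new -> 36 infected
Step 6: +1 new -> 37 infected
Step 7: +0 new -> 37 infected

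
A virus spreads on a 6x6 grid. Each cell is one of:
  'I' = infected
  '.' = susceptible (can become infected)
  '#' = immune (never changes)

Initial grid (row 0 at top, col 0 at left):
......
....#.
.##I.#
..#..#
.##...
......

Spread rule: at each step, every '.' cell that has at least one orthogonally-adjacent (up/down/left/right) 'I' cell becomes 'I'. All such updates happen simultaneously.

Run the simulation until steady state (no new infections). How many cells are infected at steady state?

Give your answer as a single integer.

Answer: 28

Derivation:
Step 0 (initial): 1 infected
Step 1: +3 new -> 4 infected
Step 2: +4 new -> 8 infected
Step 3: +5 new -> 13 infected
Step 4: +6 new -> 19 infected
Step 5: +5 new -> 24 infected
Step 6: +2 new -> 26 infected
Step 7: +2 new -> 28 infected
Step 8: +0 new -> 28 infected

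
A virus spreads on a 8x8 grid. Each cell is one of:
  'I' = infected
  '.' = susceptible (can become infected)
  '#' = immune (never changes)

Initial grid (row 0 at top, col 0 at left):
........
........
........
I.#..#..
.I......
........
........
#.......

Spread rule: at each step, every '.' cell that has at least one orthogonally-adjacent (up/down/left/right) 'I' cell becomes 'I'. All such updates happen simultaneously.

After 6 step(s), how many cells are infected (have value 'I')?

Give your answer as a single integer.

Step 0 (initial): 2 infected
Step 1: +5 new -> 7 infected
Step 2: +6 new -> 13 infected
Step 3: +9 new -> 22 infected
Step 4: +8 new -> 30 infected
Step 5: +7 new -> 37 infected
Step 6: +8 new -> 45 infected

Answer: 45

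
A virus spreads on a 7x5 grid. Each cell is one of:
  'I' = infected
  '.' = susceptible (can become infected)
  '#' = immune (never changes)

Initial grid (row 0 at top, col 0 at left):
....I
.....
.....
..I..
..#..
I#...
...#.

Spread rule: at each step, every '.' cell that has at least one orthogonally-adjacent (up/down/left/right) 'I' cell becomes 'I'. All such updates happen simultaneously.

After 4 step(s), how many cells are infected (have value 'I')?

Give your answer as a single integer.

Step 0 (initial): 3 infected
Step 1: +7 new -> 10 infected
Step 2: +11 new -> 21 infected
Step 3: +6 new -> 27 infected
Step 4: +4 new -> 31 infected

Answer: 31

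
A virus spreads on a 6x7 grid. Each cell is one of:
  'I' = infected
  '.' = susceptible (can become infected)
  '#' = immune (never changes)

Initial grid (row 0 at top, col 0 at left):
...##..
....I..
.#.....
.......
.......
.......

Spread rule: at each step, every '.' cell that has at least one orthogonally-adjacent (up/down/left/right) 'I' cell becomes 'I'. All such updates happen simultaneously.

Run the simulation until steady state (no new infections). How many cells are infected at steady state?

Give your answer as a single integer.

Answer: 39

Derivation:
Step 0 (initial): 1 infected
Step 1: +3 new -> 4 infected
Step 2: +6 new -> 10 infected
Step 3: +8 new -> 18 infected
Step 4: +7 new -> 25 infected
Step 5: +7 new -> 32 infected
Step 6: +4 new -> 36 infected
Step 7: +2 new -> 38 infected
Step 8: +1 new -> 39 infected
Step 9: +0 new -> 39 infected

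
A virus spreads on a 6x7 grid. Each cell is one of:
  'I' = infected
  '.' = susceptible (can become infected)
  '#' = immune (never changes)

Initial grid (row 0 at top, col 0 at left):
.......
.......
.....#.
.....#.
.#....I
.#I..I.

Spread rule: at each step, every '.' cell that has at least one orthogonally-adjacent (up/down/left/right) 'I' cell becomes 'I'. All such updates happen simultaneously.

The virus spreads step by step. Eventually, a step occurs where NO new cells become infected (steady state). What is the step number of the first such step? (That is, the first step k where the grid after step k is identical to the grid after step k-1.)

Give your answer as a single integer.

Step 0 (initial): 3 infected
Step 1: +6 new -> 9 infected
Step 2: +4 new -> 13 infected
Step 3: +5 new -> 18 infected
Step 4: +7 new -> 25 infected
Step 5: +7 new -> 32 infected
Step 6: +5 new -> 37 infected
Step 7: +1 new -> 38 infected
Step 8: +0 new -> 38 infected

Answer: 8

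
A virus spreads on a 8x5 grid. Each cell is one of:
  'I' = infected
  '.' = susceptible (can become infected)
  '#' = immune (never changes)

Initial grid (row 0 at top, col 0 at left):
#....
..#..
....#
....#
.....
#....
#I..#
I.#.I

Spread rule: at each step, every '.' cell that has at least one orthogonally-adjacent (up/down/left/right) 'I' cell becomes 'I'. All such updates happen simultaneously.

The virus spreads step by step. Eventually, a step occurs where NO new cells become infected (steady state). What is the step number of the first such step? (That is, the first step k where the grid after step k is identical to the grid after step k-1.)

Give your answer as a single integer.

Step 0 (initial): 3 infected
Step 1: +4 new -> 7 infected
Step 2: +3 new -> 10 infected
Step 3: +4 new -> 14 infected
Step 4: +5 new -> 19 infected
Step 5: +5 new -> 24 infected
Step 6: +3 new -> 27 infected
Step 7: +2 new -> 29 infected
Step 8: +2 new -> 31 infected
Step 9: +1 new -> 32 infected
Step 10: +0 new -> 32 infected

Answer: 10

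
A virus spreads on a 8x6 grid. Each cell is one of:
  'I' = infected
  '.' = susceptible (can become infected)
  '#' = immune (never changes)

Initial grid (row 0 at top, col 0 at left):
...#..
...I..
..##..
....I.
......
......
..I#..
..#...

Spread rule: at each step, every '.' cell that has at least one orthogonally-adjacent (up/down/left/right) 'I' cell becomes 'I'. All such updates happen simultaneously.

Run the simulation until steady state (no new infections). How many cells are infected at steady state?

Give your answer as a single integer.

Answer: 43

Derivation:
Step 0 (initial): 3 infected
Step 1: +8 new -> 11 infected
Step 2: +14 new -> 25 infected
Step 3: +10 new -> 35 infected
Step 4: +6 new -> 41 infected
Step 5: +2 new -> 43 infected
Step 6: +0 new -> 43 infected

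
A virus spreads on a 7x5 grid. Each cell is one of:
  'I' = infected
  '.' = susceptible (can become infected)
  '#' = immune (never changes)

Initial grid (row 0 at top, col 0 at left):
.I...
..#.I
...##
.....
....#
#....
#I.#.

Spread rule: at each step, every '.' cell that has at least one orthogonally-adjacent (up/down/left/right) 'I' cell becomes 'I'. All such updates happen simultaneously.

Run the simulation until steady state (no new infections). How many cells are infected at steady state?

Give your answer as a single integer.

Step 0 (initial): 3 infected
Step 1: +7 new -> 10 infected
Step 2: +5 new -> 15 infected
Step 3: +6 new -> 21 infected
Step 4: +4 new -> 25 infected
Step 5: +2 new -> 27 infected
Step 6: +1 new -> 28 infected
Step 7: +0 new -> 28 infected

Answer: 28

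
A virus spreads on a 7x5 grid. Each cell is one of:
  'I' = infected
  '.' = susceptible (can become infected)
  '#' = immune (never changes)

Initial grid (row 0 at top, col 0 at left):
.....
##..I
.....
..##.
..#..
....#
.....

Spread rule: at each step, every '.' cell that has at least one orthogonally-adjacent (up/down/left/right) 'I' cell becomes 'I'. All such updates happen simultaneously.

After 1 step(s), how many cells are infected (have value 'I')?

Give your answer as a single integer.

Answer: 4

Derivation:
Step 0 (initial): 1 infected
Step 1: +3 new -> 4 infected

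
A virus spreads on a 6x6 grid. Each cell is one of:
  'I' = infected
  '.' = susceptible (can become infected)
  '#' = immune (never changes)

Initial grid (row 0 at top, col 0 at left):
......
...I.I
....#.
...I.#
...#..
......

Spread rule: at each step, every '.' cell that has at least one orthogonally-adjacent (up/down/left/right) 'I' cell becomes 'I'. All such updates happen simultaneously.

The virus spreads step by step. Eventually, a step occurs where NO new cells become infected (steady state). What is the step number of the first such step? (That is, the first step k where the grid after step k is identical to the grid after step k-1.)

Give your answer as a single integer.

Step 0 (initial): 3 infected
Step 1: +8 new -> 11 infected
Step 2: +7 new -> 18 infected
Step 3: +8 new -> 26 infected
Step 4: +6 new -> 32 infected
Step 5: +1 new -> 33 infected
Step 6: +0 new -> 33 infected

Answer: 6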